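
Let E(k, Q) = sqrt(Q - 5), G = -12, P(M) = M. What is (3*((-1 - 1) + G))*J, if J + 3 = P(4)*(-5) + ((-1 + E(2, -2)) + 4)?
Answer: 840 - 42*I*sqrt(7) ≈ 840.0 - 111.12*I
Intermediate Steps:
E(k, Q) = sqrt(-5 + Q)
J = -20 + I*sqrt(7) (J = -3 + (4*(-5) + ((-1 + sqrt(-5 - 2)) + 4)) = -3 + (-20 + ((-1 + sqrt(-7)) + 4)) = -3 + (-20 + ((-1 + I*sqrt(7)) + 4)) = -3 + (-20 + (3 + I*sqrt(7))) = -3 + (-17 + I*sqrt(7)) = -20 + I*sqrt(7) ≈ -20.0 + 2.6458*I)
(3*((-1 - 1) + G))*J = (3*((-1 - 1) - 12))*(-20 + I*sqrt(7)) = (3*(-2 - 12))*(-20 + I*sqrt(7)) = (3*(-14))*(-20 + I*sqrt(7)) = -42*(-20 + I*sqrt(7)) = 840 - 42*I*sqrt(7)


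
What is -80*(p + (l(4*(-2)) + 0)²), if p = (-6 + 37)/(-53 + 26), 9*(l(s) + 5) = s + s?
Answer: -290240/81 ≈ -3583.2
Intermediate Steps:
l(s) = -5 + 2*s/9 (l(s) = -5 + (s + s)/9 = -5 + (2*s)/9 = -5 + 2*s/9)
p = -31/27 (p = 31/(-27) = 31*(-1/27) = -31/27 ≈ -1.1481)
-80*(p + (l(4*(-2)) + 0)²) = -80*(-31/27 + ((-5 + 2*(4*(-2))/9) + 0)²) = -80*(-31/27 + ((-5 + (2/9)*(-8)) + 0)²) = -80*(-31/27 + ((-5 - 16/9) + 0)²) = -80*(-31/27 + (-61/9 + 0)²) = -80*(-31/27 + (-61/9)²) = -80*(-31/27 + 3721/81) = -80*3628/81 = -290240/81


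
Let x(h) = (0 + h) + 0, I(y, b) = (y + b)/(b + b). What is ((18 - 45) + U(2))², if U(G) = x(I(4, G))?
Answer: 2601/4 ≈ 650.25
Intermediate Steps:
I(y, b) = (b + y)/(2*b) (I(y, b) = (b + y)/((2*b)) = (b + y)*(1/(2*b)) = (b + y)/(2*b))
x(h) = h (x(h) = h + 0 = h)
U(G) = (4 + G)/(2*G) (U(G) = (G + 4)/(2*G) = (4 + G)/(2*G))
((18 - 45) + U(2))² = ((18 - 45) + (½)*(4 + 2)/2)² = (-27 + (½)*(½)*6)² = (-27 + 3/2)² = (-51/2)² = 2601/4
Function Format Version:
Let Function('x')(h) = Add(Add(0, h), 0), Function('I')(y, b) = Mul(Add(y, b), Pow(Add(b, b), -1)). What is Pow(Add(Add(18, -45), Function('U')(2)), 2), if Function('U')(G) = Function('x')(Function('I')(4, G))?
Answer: Rational(2601, 4) ≈ 650.25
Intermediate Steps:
Function('I')(y, b) = Mul(Rational(1, 2), Pow(b, -1), Add(b, y)) (Function('I')(y, b) = Mul(Add(b, y), Pow(Mul(2, b), -1)) = Mul(Add(b, y), Mul(Rational(1, 2), Pow(b, -1))) = Mul(Rational(1, 2), Pow(b, -1), Add(b, y)))
Function('x')(h) = h (Function('x')(h) = Add(h, 0) = h)
Function('U')(G) = Mul(Rational(1, 2), Pow(G, -1), Add(4, G)) (Function('U')(G) = Mul(Rational(1, 2), Pow(G, -1), Add(G, 4)) = Mul(Rational(1, 2), Pow(G, -1), Add(4, G)))
Pow(Add(Add(18, -45), Function('U')(2)), 2) = Pow(Add(Add(18, -45), Mul(Rational(1, 2), Pow(2, -1), Add(4, 2))), 2) = Pow(Add(-27, Mul(Rational(1, 2), Rational(1, 2), 6)), 2) = Pow(Add(-27, Rational(3, 2)), 2) = Pow(Rational(-51, 2), 2) = Rational(2601, 4)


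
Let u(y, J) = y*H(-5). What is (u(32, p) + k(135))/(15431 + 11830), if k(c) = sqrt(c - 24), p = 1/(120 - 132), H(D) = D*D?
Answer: 800/27261 + sqrt(111)/27261 ≈ 0.029732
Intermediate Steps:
H(D) = D**2
p = -1/12 (p = 1/(-12) = -1/12 ≈ -0.083333)
k(c) = sqrt(-24 + c)
u(y, J) = 25*y (u(y, J) = y*(-5)**2 = y*25 = 25*y)
(u(32, p) + k(135))/(15431 + 11830) = (25*32 + sqrt(-24 + 135))/(15431 + 11830) = (800 + sqrt(111))/27261 = (800 + sqrt(111))*(1/27261) = 800/27261 + sqrt(111)/27261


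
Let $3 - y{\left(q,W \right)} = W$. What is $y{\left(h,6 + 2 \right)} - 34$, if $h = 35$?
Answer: $-39$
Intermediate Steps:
$y{\left(q,W \right)} = 3 - W$
$y{\left(h,6 + 2 \right)} - 34 = \left(3 - \left(6 + 2\right)\right) - 34 = \left(3 - 8\right) - 34 = -5 - 34 = -39$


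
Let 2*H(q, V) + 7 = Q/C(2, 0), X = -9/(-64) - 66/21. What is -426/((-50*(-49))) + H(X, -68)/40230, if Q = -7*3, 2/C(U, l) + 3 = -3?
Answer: -853469/4928175 ≈ -0.17318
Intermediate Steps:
X = -1345/448 (X = -9*(-1/64) - 66*1/21 = 9/64 - 22/7 = -1345/448 ≈ -3.0022)
C(U, l) = -⅓ (C(U, l) = 2/(-3 - 3) = 2/(-6) = 2*(-⅙) = -⅓)
Q = -21
H(q, V) = 28 (H(q, V) = -7/2 + (-21/(-⅓))/2 = -7/2 + (-21*(-3))/2 = -7/2 + (½)*63 = -7/2 + 63/2 = 28)
-426/((-50*(-49))) + H(X, -68)/40230 = -426/((-50*(-49))) + 28/40230 = -426/2450 + 28*(1/40230) = -426*1/2450 + 14/20115 = -213/1225 + 14/20115 = -853469/4928175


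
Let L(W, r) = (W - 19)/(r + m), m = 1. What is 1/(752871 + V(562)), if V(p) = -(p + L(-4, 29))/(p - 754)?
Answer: 5760/4336553797 ≈ 1.3282e-6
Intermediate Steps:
L(W, r) = (-19 + W)/(1 + r) (L(W, r) = (W - 19)/(r + 1) = (-19 + W)/(1 + r))
V(p) = -(-23/30 + p)/(-754 + p) (V(p) = -(p + (-19 - 4)/(1 + 29))/(p - 754) = -(p - 23/30)/(-754 + p) = -(-23/30 + p)/(-754 + p))
1/(752871 + V(562)) = 1/(752871 + (23/30 - 1*562)/(-754 + 562)) = 1/(752871 + (23/30 - 562)/(-192)) = 1/(752871 - 1/192*(-16837/30)) = 1/(752871 + 16837/5760) = 1/(4336553797/5760) = 5760/4336553797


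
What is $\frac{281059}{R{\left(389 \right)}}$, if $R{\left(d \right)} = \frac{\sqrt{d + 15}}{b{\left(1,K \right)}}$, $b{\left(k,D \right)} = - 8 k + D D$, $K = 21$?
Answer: $\frac{121698547 \sqrt{101}}{202} \approx 6.0547 \cdot 10^{6}$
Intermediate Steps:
$b{\left(k,D \right)} = D^{2} - 8 k$ ($b{\left(k,D \right)} = - 8 k + D^{2} = D^{2} - 8 k$)
$R{\left(d \right)} = \frac{\sqrt{15 + d}}{433}$ ($R{\left(d \right)} = \frac{\sqrt{d + 15}}{21^{2} - 8} = \frac{\sqrt{15 + d}}{441 - 8} = \frac{\sqrt{15 + d}}{433}$)
$\frac{281059}{R{\left(389 \right)}} = \frac{281059}{\frac{1}{433} \sqrt{15 + 389}} = \frac{281059}{\frac{1}{433} \sqrt{404}} = \frac{281059}{\frac{1}{433} \cdot 2 \sqrt{101}} = \frac{281059}{\frac{2}{433} \sqrt{101}} = 281059 \frac{433 \sqrt{101}}{202} = \frac{121698547 \sqrt{101}}{202}$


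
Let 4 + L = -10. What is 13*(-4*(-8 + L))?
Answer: 1144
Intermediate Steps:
L = -14 (L = -4 - 10 = -14)
13*(-4*(-8 + L)) = 13*(-4*(-8 - 14)) = 13*(-4*(-22)) = 13*88 = 1144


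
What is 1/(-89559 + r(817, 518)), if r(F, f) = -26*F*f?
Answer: -1/11092915 ≈ -9.0148e-8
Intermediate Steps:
r(F, f) = -26*F*f
1/(-89559 + r(817, 518)) = 1/(-89559 - 26*817*518) = 1/(-89559 - 11003356) = 1/(-11092915) = -1/11092915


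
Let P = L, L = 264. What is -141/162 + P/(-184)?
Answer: -2863/1242 ≈ -2.3052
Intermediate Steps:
P = 264
-141/162 + P/(-184) = -141/162 + 264/(-184) = -141*1/162 + 264*(-1/184) = -47/54 - 33/23 = -2863/1242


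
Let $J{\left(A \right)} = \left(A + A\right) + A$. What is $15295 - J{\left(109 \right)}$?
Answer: $14968$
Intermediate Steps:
$J{\left(A \right)} = 3 A$ ($J{\left(A \right)} = 2 A + A = 3 A$)
$15295 - J{\left(109 \right)} = 15295 - 3 \cdot 109 = 15295 - 327 = 14968$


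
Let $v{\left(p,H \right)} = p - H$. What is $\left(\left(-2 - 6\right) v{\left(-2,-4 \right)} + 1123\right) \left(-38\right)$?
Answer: $-42066$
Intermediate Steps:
$\left(\left(-2 - 6\right) v{\left(-2,-4 \right)} + 1123\right) \left(-38\right) = \left(\left(-2 - 6\right) \left(-2 - -4\right) + 1123\right) \left(-38\right) = \left(- 8 \left(-2 + 4\right) + 1123\right) \left(-38\right) = \left(\left(-8\right) 2 + 1123\right) \left(-38\right) = \left(-16 + 1123\right) \left(-38\right) = 1107 \left(-38\right) = -42066$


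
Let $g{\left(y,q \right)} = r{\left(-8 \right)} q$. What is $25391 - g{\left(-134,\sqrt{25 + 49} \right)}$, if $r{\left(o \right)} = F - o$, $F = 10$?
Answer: $25391 - 18 \sqrt{74} \approx 25236.0$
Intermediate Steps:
$r{\left(o \right)} = 10 - o$
$g{\left(y,q \right)} = 18 q$ ($g{\left(y,q \right)} = \left(10 - -8\right) q = \left(10 + 8\right) q = 18 q$)
$25391 - g{\left(-134,\sqrt{25 + 49} \right)} = 25391 - 18 \sqrt{25 + 49} = 25391 - 18 \sqrt{74}$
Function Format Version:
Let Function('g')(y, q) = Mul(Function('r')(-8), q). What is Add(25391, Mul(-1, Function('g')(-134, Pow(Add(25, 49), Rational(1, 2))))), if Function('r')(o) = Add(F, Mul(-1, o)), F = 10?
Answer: Add(25391, Mul(-18, Pow(74, Rational(1, 2)))) ≈ 25236.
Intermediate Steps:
Function('r')(o) = Add(10, Mul(-1, o))
Function('g')(y, q) = Mul(18, q) (Function('g')(y, q) = Mul(Add(10, Mul(-1, -8)), q) = Mul(Add(10, 8), q) = Mul(18, q))
Add(25391, Mul(-1, Function('g')(-134, Pow(Add(25, 49), Rational(1, 2))))) = Add(25391, Mul(-1, Mul(18, Pow(Add(25, 49), Rational(1, 2))))) = Add(25391, Mul(-1, Mul(18, Pow(74, Rational(1, 2))))) = Add(25391, Mul(-18, Pow(74, Rational(1, 2))))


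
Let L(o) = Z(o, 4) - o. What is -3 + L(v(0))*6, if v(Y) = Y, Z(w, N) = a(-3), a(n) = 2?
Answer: 9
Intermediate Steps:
Z(w, N) = 2
L(o) = 2 - o
-3 + L(v(0))*6 = -3 + (2 - 1*0)*6 = -3 + (2 + 0)*6 = -3 + 2*6 = -3 + 12 = 9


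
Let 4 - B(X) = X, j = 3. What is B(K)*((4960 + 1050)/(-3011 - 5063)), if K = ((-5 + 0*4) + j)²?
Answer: 0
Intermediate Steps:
K = 4 (K = ((-5 + 0*4) + 3)² = ((-5 + 0) + 3)² = (-5 + 3)² = (-2)² = 4)
B(X) = 4 - X
B(K)*((4960 + 1050)/(-3011 - 5063)) = (4 - 1*4)*((4960 + 1050)/(-3011 - 5063)) = (4 - 4)*(6010/(-8074)) = 0*(6010*(-1/8074)) = 0*(-3005/4037) = 0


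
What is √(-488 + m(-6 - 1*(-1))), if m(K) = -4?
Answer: 2*I*√123 ≈ 22.181*I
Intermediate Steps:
√(-488 + m(-6 - 1*(-1))) = √(-488 - 4) = √(-492) = 2*I*√123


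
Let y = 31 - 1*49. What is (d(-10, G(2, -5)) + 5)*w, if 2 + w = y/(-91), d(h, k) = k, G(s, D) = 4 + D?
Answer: -656/91 ≈ -7.2088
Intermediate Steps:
y = -18 (y = 31 - 49 = -18)
w = -164/91 (w = -2 - 18/(-91) = -2 - 18*(-1/91) = -2 + 18/91 = -164/91 ≈ -1.8022)
(d(-10, G(2, -5)) + 5)*w = ((4 - 5) + 5)*(-164/91) = (-1 + 5)*(-164/91) = 4*(-164/91) = -656/91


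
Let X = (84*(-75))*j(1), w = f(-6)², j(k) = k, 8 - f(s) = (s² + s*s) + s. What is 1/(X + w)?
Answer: -1/2936 ≈ -0.00034060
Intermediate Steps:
f(s) = 8 - s - 2*s² (f(s) = 8 - ((s² + s*s) + s) = 8 - ((s² + s²) + s) = 8 - (2*s² + s) = 8 - (s + 2*s²) = 8 + (-s - 2*s²) = 8 - s - 2*s²)
w = 3364 (w = (8 - 1*(-6) - 2*(-6)²)² = (8 + 6 - 2*36)² = (8 + 6 - 72)² = (-58)² = 3364)
X = -6300 (X = (84*(-75))*1 = -6300*1 = -6300)
1/(X + w) = 1/(-6300 + 3364) = 1/(-2936) = -1/2936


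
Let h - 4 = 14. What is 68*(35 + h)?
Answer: 3604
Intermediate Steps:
h = 18 (h = 4 + 14 = 18)
68*(35 + h) = 68*(35 + 18) = 68*53 = 3604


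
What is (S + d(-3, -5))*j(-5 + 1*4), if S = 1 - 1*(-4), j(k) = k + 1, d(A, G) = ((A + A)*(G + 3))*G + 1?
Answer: 0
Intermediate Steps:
d(A, G) = 1 + 2*A*G*(3 + G) (d(A, G) = ((2*A)*(3 + G))*G + 1 = (2*A*(3 + G))*G + 1 = 2*A*G*(3 + G) + 1 = 1 + 2*A*G*(3 + G))
j(k) = 1 + k
S = 5 (S = 1 + 4 = 5)
(S + d(-3, -5))*j(-5 + 1*4) = (5 + (1 + 2*(-3)*(-5)**2 + 6*(-3)*(-5)))*(1 + (-5 + 1*4)) = (5 + (1 + 2*(-3)*25 + 90))*(1 + (-5 + 4)) = (5 + (1 - 150 + 90))*(1 - 1) = (5 - 59)*0 = -54*0 = 0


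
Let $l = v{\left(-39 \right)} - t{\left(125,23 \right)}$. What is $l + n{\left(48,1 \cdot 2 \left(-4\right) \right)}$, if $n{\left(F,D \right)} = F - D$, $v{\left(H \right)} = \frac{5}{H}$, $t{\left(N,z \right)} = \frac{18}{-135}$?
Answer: $\frac{10921}{195} \approx 56.005$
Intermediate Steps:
$t{\left(N,z \right)} = - \frac{2}{15}$ ($t{\left(N,z \right)} = 18 \left(- \frac{1}{135}\right) = - \frac{2}{15}$)
$l = \frac{1}{195}$ ($l = \frac{5}{-39} - - \frac{2}{15} = 5 \left(- \frac{1}{39}\right) + \frac{2}{15} = - \frac{5}{39} + \frac{2}{15} = \frac{1}{195} \approx 0.0051282$)
$l + n{\left(48,1 \cdot 2 \left(-4\right) \right)} = \frac{1}{195} + \left(48 - 1 \cdot 2 \left(-4\right)\right) = \frac{1}{195} + \left(48 - 2 \left(-4\right)\right) = \frac{1}{195} + \left(48 - -8\right) = \frac{1}{195} + \left(48 + 8\right) = \frac{1}{195} + 56 = \frac{10921}{195}$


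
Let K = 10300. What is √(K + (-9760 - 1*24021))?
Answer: 3*I*√2609 ≈ 153.24*I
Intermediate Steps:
√(K + (-9760 - 1*24021)) = √(10300 + (-9760 - 1*24021)) = √(10300 + (-9760 - 24021)) = √(10300 - 33781) = √(-23481) = 3*I*√2609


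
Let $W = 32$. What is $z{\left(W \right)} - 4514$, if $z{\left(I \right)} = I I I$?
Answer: $28254$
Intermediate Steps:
$z{\left(I \right)} = I^{3}$ ($z{\left(I \right)} = I^{2} I = I^{3}$)
$z{\left(W \right)} - 4514 = 32^{3} - 4514 = 32768 - 4514 = 28254$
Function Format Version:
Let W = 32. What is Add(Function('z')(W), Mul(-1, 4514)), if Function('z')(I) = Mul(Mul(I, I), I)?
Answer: 28254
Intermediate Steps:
Function('z')(I) = Pow(I, 3) (Function('z')(I) = Mul(Pow(I, 2), I) = Pow(I, 3))
Add(Function('z')(W), Mul(-1, 4514)) = Add(Pow(32, 3), Mul(-1, 4514)) = Add(32768, -4514) = 28254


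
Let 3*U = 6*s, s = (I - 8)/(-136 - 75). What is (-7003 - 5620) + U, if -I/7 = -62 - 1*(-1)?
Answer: -2664291/211 ≈ -12627.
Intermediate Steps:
I = 427 (I = -7*(-62 - 1*(-1)) = -7*(-62 + 1) = -7*(-61) = 427)
s = -419/211 (s = (427 - 8)/(-136 - 75) = 419/(-211) = 419*(-1/211) = -419/211 ≈ -1.9858)
U = -838/211 (U = (6*(-419/211))/3 = (⅓)*(-2514/211) = -838/211 ≈ -3.9716)
(-7003 - 5620) + U = (-7003 - 5620) - 838/211 = -12623 - 838/211 = -2664291/211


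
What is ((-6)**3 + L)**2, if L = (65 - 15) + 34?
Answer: 17424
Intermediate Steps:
L = 84 (L = 50 + 34 = 84)
((-6)**3 + L)**2 = ((-6)**3 + 84)**2 = (-216 + 84)**2 = (-132)**2 = 17424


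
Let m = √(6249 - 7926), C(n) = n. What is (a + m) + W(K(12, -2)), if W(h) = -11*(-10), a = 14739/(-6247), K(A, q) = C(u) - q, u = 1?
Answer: 672431/6247 + I*√1677 ≈ 107.64 + 40.951*I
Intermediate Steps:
m = I*√1677 (m = √(-1677) = I*√1677 ≈ 40.951*I)
K(A, q) = 1 - q
a = -14739/6247 (a = 14739*(-1/6247) = -14739/6247 ≈ -2.3594)
W(h) = 110
(a + m) + W(K(12, -2)) = (-14739/6247 + I*√1677) + 110 = 672431/6247 + I*√1677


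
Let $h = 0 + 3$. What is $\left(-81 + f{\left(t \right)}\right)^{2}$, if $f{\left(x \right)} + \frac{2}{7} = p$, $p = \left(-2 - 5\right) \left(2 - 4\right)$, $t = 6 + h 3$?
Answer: $\frac{221841}{49} \approx 4527.4$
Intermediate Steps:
$h = 3$
$t = 15$ ($t = 6 + 3 \cdot 3 = 6 + 9 = 15$)
$p = 14$ ($p = \left(-7\right) \left(-2\right) = 14$)
$f{\left(x \right)} = \frac{96}{7}$ ($f{\left(x \right)} = - \frac{2}{7} + 14 = \frac{96}{7}$)
$\left(-81 + f{\left(t \right)}\right)^{2} = \left(-81 + \frac{96}{7}\right)^{2} = \left(- \frac{471}{7}\right)^{2} = \frac{221841}{49}$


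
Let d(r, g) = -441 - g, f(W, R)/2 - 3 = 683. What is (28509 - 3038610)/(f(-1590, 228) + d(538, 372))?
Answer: -3010101/559 ≈ -5384.8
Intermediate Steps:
f(W, R) = 1372 (f(W, R) = 6 + 2*683 = 6 + 1366 = 1372)
(28509 - 3038610)/(f(-1590, 228) + d(538, 372)) = (28509 - 3038610)/(1372 + (-441 - 1*372)) = -3010101/(1372 + (-441 - 372)) = -3010101/(1372 - 813) = -3010101/559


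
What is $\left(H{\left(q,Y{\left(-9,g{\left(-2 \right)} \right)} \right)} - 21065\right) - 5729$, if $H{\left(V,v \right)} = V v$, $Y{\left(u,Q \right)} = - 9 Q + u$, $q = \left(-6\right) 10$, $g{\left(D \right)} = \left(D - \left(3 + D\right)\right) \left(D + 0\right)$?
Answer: $-23014$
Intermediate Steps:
$g{\left(D \right)} = - 3 D$
$q = -60$
$Y{\left(u,Q \right)} = u - 9 Q$
$\left(H{\left(q,Y{\left(-9,g{\left(-2 \right)} \right)} \right)} - 21065\right) - 5729 = \left(- 60 \left(-9 - 9 \left(\left(-3\right) \left(-2\right)\right)\right) - 21065\right) - 5729 = \left(- 60 \left(-9 - 54\right) - 21065\right) - 5729 = \left(\left(-60\right) \left(-63\right) - 21065\right) - 5729 = \left(3780 - 21065\right) - 5729 = -17285 - 5729 = -23014$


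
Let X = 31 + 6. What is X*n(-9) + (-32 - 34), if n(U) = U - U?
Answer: -66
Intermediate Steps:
X = 37
n(U) = 0
X*n(-9) + (-32 - 34) = 37*0 + (-32 - 34) = 0 - 66 = -66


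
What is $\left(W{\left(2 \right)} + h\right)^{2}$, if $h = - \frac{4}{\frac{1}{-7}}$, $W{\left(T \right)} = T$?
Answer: $900$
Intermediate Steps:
$h = 28$ ($h = - \frac{4}{- \frac{1}{7}} = \left(-4\right) \left(-7\right) = 28$)
$\left(W{\left(2 \right)} + h\right)^{2} = \left(2 + 28\right)^{2} = 30^{2} = 900$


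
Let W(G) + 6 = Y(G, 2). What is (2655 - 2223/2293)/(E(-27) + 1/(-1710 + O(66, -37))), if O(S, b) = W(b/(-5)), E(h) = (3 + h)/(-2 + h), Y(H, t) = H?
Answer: 1507711935924/469805891 ≈ 3209.2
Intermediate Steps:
W(G) = -6 + G
E(h) = (3 + h)/(-2 + h)
O(S, b) = -6 - b/5 (O(S, b) = -6 + b/(-5) = -6 + b*(-⅕) = -6 - b/5)
(2655 - 2223/2293)/(E(-27) + 1/(-1710 + O(66, -37))) = (2655 - 2223/2293)/((3 - 27)/(-2 - 27) + 1/(-1710 + (-6 - ⅕*(-37)))) = (2655 - 2223*1/2293)/(-24/(-29) + 1/(-1710 + (-6 + 37/5))) = (2655 - 2223/2293)/(-1/29*(-24) + 1/(-1710 + 7/5)) = 6085692/(2293*(24/29 + 1/(-8543/5))) = 6085692/(2293*(24/29 - 5/8543)) = 6085692/(2293*(204887/247747)) = (6085692/2293)*(247747/204887) = 1507711935924/469805891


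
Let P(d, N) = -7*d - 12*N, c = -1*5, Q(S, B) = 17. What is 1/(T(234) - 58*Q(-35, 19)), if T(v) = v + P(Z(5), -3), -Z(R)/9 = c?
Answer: -1/1031 ≈ -0.00096993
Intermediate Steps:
c = -5
Z(R) = 45 (Z(R) = -9*(-5) = 45)
P(d, N) = -12*N - 7*d
T(v) = -279 + v (T(v) = v + (-12*(-3) - 7*45) = v + (36 - 315) = v - 279 = -279 + v)
1/(T(234) - 58*Q(-35, 19)) = 1/((-279 + 234) - 58*17) = 1/(-45 - 986) = 1/(-1031) = -1/1031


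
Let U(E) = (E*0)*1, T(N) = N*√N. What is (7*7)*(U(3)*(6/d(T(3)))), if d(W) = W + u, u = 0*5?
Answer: 0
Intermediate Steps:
T(N) = N^(3/2)
u = 0
U(E) = 0 (U(E) = 0*1 = 0)
d(W) = W (d(W) = W + 0 = W)
(7*7)*(U(3)*(6/d(T(3)))) = (7*7)*(0*(6/(3^(3/2)))) = 49*(0*(6/((3*√3)))) = 49*(0*(6*(√3/9))) = 49*(0*(2*√3/3)) = 49*0 = 0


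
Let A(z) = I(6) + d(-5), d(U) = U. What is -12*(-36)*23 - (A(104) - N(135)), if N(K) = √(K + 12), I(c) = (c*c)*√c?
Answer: 9941 - 36*√6 + 7*√3 ≈ 9864.9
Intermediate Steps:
I(c) = c^(5/2) (I(c) = c²*√c = c^(5/2))
N(K) = √(12 + K)
A(z) = -5 + 36*√6 (A(z) = 6^(5/2) - 5 = 36*√6 - 5 = -5 + 36*√6)
-12*(-36)*23 - (A(104) - N(135)) = -12*(-36)*23 - ((-5 + 36*√6) - √(12 + 135)) = 432*23 - ((-5 + 36*√6) - √147) = 9936 - ((-5 + 36*√6) - 7*√3) = 9936 - (-5 - 7*√3 + 36*√6) = 9936 + (5 - 36*√6 + 7*√3) = 9941 - 36*√6 + 7*√3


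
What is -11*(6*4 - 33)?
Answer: 99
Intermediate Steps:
-11*(6*4 - 33) = -11*(24 - 33) = -11*(-9) = 99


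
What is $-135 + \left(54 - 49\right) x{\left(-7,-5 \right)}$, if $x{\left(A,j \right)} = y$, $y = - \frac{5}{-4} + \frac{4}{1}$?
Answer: $- \frac{435}{4} \approx -108.75$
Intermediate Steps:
$y = \frac{21}{4}$ ($y = \left(-5\right) \left(- \frac{1}{4}\right) + 4 \cdot 1 = \frac{5}{4} + 4 = \frac{21}{4} \approx 5.25$)
$x{\left(A,j \right)} = \frac{21}{4}$
$-135 + \left(54 - 49\right) x{\left(-7,-5 \right)} = -135 + \left(54 - 49\right) \frac{21}{4} = -135 + 5 \cdot \frac{21}{4} = -135 + \frac{105}{4} = - \frac{435}{4}$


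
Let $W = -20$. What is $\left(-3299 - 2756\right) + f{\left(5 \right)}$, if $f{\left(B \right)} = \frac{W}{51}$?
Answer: $- \frac{308825}{51} \approx -6055.4$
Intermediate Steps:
$f{\left(B \right)} = - \frac{20}{51}$
$\left(-3299 - 2756\right) + f{\left(5 \right)} = \left(-3299 - 2756\right) - \frac{20}{51} = -6055 - \frac{20}{51} = - \frac{308825}{51}$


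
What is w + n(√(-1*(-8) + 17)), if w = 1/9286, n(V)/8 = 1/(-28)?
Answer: -18565/65002 ≈ -0.28561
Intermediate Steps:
n(V) = -2/7 (n(V) = 8/(-28) = 8*(-1/28) = -2/7)
w = 1/9286 ≈ 0.00010769
w + n(√(-1*(-8) + 17)) = 1/9286 - 2/7 = -18565/65002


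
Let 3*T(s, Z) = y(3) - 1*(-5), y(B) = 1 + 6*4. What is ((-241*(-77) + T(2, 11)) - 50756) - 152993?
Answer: -185182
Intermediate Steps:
y(B) = 25 (y(B) = 1 + 24 = 25)
T(s, Z) = 10 (T(s, Z) = (25 - 1*(-5))/3 = (25 + 5)/3 = (⅓)*30 = 10)
((-241*(-77) + T(2, 11)) - 50756) - 152993 = ((-241*(-77) + 10) - 50756) - 152993 = ((18557 + 10) - 50756) - 152993 = (18567 - 50756) - 152993 = -32189 - 152993 = -185182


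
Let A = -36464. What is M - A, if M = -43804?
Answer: -7340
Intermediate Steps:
M - A = -43804 - 1*(-36464) = -43804 + 36464 = -7340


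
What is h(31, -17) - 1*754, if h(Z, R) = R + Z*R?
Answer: -1298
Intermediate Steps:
h(Z, R) = R + R*Z
h(31, -17) - 1*754 = -17*(1 + 31) - 1*754 = -17*32 - 754 = -544 - 754 = -1298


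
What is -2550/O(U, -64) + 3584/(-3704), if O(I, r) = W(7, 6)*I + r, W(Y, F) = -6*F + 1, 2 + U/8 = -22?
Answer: -2081269/1540864 ≈ -1.3507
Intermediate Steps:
U = -192 (U = -16 + 8*(-22) = -16 - 176 = -192)
W(Y, F) = 1 - 6*F
O(I, r) = r - 35*I (O(I, r) = (1 - 6*6)*I + r = (1 - 36)*I + r = -35*I + r = r - 35*I)
-2550/O(U, -64) + 3584/(-3704) = -2550/(-64 - 35*(-192)) + 3584/(-3704) = -2550/(-64 + 6720) + 3584*(-1/3704) = -2550/6656 - 448/463 = -2550*1/6656 - 448/463 = -1275/3328 - 448/463 = -2081269/1540864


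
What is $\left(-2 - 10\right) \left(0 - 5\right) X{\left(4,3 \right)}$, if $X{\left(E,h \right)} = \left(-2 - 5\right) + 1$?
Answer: $-360$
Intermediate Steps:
$X{\left(E,h \right)} = -6$ ($X{\left(E,h \right)} = -7 + 1 = -6$)
$\left(-2 - 10\right) \left(0 - 5\right) X{\left(4,3 \right)} = \left(-2 - 10\right) \left(0 - 5\right) \left(-6\right) = - 12 \left(\left(-5\right) \left(-6\right)\right) = \left(-12\right) 30 = -360$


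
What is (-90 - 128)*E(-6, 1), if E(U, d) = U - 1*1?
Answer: 1526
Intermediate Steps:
E(U, d) = -1 + U (E(U, d) = U - 1 = -1 + U)
(-90 - 128)*E(-6, 1) = (-90 - 128)*(-1 - 6) = -218*(-7) = 1526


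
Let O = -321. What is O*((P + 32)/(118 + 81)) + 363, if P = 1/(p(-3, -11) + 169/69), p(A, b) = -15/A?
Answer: 159939/514 ≈ 311.17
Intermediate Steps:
P = 69/514 (P = 1/(-15/(-3) + 169/69) = 1/(-15*(-1/3) + 169*(1/69)) = 1/(5 + 169/69) = 1/(514/69) = 69/514 ≈ 0.13424)
O*((P + 32)/(118 + 81)) + 363 = -321*(69/514 + 32)/(118 + 81) + 363 = -5301957/(514*199) + 363 = -321*83/514 + 363 = -26643/514 + 363 = 159939/514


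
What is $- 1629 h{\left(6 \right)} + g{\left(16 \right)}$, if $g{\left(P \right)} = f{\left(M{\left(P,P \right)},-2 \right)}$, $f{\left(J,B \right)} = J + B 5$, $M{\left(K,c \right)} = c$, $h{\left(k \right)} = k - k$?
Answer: $6$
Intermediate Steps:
$h{\left(k \right)} = 0$
$f{\left(J,B \right)} = J + 5 B$
$g{\left(P \right)} = -10 + P$ ($g{\left(P \right)} = P + 5 \left(-2\right) = P - 10 = -10 + P$)
$- 1629 h{\left(6 \right)} + g{\left(16 \right)} = \left(-1629\right) 0 + \left(-10 + 16\right) = 0 + 6 = 6$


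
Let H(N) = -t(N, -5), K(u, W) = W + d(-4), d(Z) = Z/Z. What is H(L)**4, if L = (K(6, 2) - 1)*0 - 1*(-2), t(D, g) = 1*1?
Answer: 1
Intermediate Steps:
d(Z) = 1
t(D, g) = 1
K(u, W) = 1 + W (K(u, W) = W + 1 = 1 + W)
L = 2 (L = ((1 + 2) - 1)*0 - 1*(-2) = (3 - 1)*0 + 2 = 2*0 + 2 = 0 + 2 = 2)
H(N) = -1 (H(N) = -1*1 = -1)
H(L)**4 = (-1)**4 = 1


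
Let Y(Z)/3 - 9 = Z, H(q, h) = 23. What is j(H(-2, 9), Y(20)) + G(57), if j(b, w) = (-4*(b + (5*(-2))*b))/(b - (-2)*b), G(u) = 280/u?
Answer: 964/57 ≈ 16.912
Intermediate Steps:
Y(Z) = 27 + 3*Z
j(b, w) = 12 (j(b, w) = (-4*(b - 10*b))/(b + 2*b) = (-(-36)*b)/((3*b)) = (36*b)*(1/(3*b)) = 12)
j(H(-2, 9), Y(20)) + G(57) = 12 + 280/57 = 964/57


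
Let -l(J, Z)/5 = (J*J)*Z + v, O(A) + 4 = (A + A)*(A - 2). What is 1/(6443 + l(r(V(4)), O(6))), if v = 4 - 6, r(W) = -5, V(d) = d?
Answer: 1/953 ≈ 0.0010493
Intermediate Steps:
O(A) = -4 + 2*A*(-2 + A) (O(A) = -4 + (A + A)*(A - 2) = -4 + (2*A)*(-2 + A) = -4 + 2*A*(-2 + A))
v = -2
l(J, Z) = 10 - 5*Z*J**2 (l(J, Z) = -5*((J*J)*Z - 2) = -5*(J**2*Z - 2) = -5*(Z*J**2 - 2) = -5*(-2 + Z*J**2) = 10 - 5*Z*J**2)
1/(6443 + l(r(V(4)), O(6))) = 1/(6443 + (10 - 5*(-4 - 4*6 + 2*6**2)*(-5)**2)) = 1/(6443 + (10 - 5*(-4 - 24 + 2*36)*25)) = 1/(6443 + (10 - 5*(-4 - 24 + 72)*25)) = 1/(6443 + (10 - 5*44*25)) = 1/(6443 + (10 - 5500)) = 1/(6443 - 5490) = 1/953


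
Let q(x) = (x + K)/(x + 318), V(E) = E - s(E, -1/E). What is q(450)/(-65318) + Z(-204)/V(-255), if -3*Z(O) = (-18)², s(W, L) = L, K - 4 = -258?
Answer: 172688747983/407747353728 ≈ 0.42352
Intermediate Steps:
K = -254 (K = 4 - 258 = -254)
V(E) = E + 1/E (V(E) = E - (-1)/E = E + 1/E)
Z(O) = -108 (Z(O) = -⅓*(-18)² = -⅓*324 = -108)
q(x) = (-254 + x)/(318 + x) (q(x) = (x - 254)/(x + 318) = (-254 + x)/(318 + x))
q(450)/(-65318) + Z(-204)/V(-255) = ((-254 + 450)/(318 + 450))/(-65318) - 108/(-255 + 1/(-255)) = (196/768)*(-1/65318) - 108/(-255 - 1/255) = ((1/768)*196)*(-1/65318) - 108/(-65026/255) = (49/192)*(-1/65318) - 108*(-255/65026) = -49/12541056 + 13770/32513 = 172688747983/407747353728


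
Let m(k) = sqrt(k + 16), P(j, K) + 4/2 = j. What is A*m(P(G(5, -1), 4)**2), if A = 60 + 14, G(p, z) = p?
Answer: 370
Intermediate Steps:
P(j, K) = -2 + j
A = 74
m(k) = sqrt(16 + k)
A*m(P(G(5, -1), 4)**2) = 74*sqrt(16 + (-2 + 5)**2) = 74*sqrt(16 + 3**2) = 74*sqrt(16 + 9) = 74*sqrt(25) = 74*5 = 370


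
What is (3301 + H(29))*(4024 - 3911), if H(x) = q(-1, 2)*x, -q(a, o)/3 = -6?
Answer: 431999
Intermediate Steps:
q(a, o) = 18 (q(a, o) = -3*(-6) = 18)
H(x) = 18*x
(3301 + H(29))*(4024 - 3911) = (3301 + 18*29)*(4024 - 3911) = (3301 + 522)*113 = 3823*113 = 431999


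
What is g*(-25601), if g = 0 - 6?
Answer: 153606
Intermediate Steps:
g = -6
g*(-25601) = -6*(-25601) = 153606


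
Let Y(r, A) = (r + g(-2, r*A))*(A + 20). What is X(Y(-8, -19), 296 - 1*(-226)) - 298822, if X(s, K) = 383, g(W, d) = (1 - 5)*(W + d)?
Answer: -298439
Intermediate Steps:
g(W, d) = -4*W - 4*d (g(W, d) = -4*(W + d) = -4*W - 4*d)
Y(r, A) = (20 + A)*(8 + r - 4*A*r) (Y(r, A) = (r + (-4*(-2) - 4*r*A))*(A + 20) = (r + (8 - 4*A*r))*(20 + A) = (8 + r - 4*A*r)*(20 + A) = (20 + A)*(8 + r - 4*A*r))
X(Y(-8, -19), 296 - 1*(-226)) - 298822 = 383 - 298822 = -298439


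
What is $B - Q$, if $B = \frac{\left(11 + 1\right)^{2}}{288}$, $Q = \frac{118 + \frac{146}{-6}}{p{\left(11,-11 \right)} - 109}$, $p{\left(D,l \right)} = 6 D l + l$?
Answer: $\frac{775}{1269} \approx 0.61072$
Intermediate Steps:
$p{\left(D,l \right)} = l + 6 D l$ ($p{\left(D,l \right)} = 6 D l + l = l + 6 D l$)
$Q = - \frac{281}{2538}$ ($Q = \frac{118 + \frac{146}{-6}}{- 11 \left(1 + 6 \cdot 11\right) - 109} = \frac{118 + 146 \left(- \frac{1}{6}\right)}{- 11 \left(1 + 66\right) - 109} = \frac{118 - \frac{73}{3}}{\left(-11\right) 67 - 109} = \frac{281}{3 \left(-737 - 109\right)} = \frac{281}{3 \left(-846\right)} = \frac{281}{3} \left(- \frac{1}{846}\right) = - \frac{281}{2538} \approx -0.11072$)
$B = \frac{1}{2}$ ($B = 12^{2} \cdot \frac{1}{288} = 144 \cdot \frac{1}{288} = \frac{1}{2} \approx 0.5$)
$B - Q = \frac{1}{2} - - \frac{281}{2538} = \frac{1}{2} + \frac{281}{2538} = \frac{775}{1269}$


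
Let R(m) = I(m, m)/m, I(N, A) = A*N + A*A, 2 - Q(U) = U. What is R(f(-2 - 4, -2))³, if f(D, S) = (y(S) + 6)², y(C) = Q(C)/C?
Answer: 32768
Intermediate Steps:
Q(U) = 2 - U
y(C) = (2 - C)/C
I(N, A) = A² + A*N (I(N, A) = A*N + A² = A² + A*N)
f(D, S) = (6 + (2 - S)/S)² (f(D, S) = ((2 - S)/S + 6)² = (6 + (2 - S)/S)²)
R(m) = 2*m (R(m) = (m*(m + m))/m = (m*(2*m))/m = (2*m²)/m = 2*m)
R(f(-2 - 4, -2))³ = (2*((2 + 5*(-2))²/(-2)²))³ = (2*((2 - 10)²/4))³ = (2*((¼)*(-8)²))³ = (2*((¼)*64))³ = (2*16)³ = 32³ = 32768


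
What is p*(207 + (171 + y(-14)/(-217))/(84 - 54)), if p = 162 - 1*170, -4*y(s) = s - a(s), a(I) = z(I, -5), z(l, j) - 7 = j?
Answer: -5538692/3255 ≈ -1701.6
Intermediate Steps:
z(l, j) = 7 + j
a(I) = 2 (a(I) = 7 - 5 = 2)
y(s) = ½ - s/4 (y(s) = -(s - 1*2)/4 = -(s - 2)/4 = -(-2 + s)/4 = ½ - s/4)
p = -8 (p = 162 - 170 = -8)
p*(207 + (171 + y(-14)/(-217))/(84 - 54)) = -8*(207 + (171 + (½ - ¼*(-14))/(-217))/(84 - 54)) = -8*(207 + (171 + (½ + 7/2)*(-1/217))/30) = -8*(207 + (171 + 4*(-1/217))*(1/30)) = -8*(207 + (171 - 4/217)*(1/30)) = -8*(207 + (37103/217)*(1/30)) = -8*(207 + 37103/6510) = -8*1384673/6510 = -5538692/3255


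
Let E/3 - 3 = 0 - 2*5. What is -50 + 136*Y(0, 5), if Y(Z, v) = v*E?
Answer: -14330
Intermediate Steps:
E = -21 (E = 9 + 3*(0 - 2*5) = 9 + 3*(0 - 10) = 9 + 3*(-10) = 9 - 30 = -21)
Y(Z, v) = -21*v (Y(Z, v) = v*(-21) = -21*v)
-50 + 136*Y(0, 5) = -50 + 136*(-21*5) = -50 + 136*(-105) = -50 - 14280 = -14330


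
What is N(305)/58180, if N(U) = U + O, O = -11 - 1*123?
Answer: 171/58180 ≈ 0.0029392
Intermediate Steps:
O = -134 (O = -11 - 123 = -134)
N(U) = -134 + U (N(U) = U - 134 = -134 + U)
N(305)/58180 = (-134 + 305)/58180 = 171*(1/58180) = 171/58180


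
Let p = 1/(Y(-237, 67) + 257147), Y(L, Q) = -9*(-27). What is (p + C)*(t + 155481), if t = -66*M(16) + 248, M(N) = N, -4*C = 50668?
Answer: -504289527559817/257390 ≈ -1.9592e+9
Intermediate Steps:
C = -12667 (C = -1/4*50668 = -12667)
t = -808 (t = -66*16 + 248 = -1056 + 248 = -808)
Y(L, Q) = 243
p = 1/257390 (p = 1/(243 + 257147) = 1/257390 ≈ 3.8852e-6)
(p + C)*(t + 155481) = (1/257390 - 12667)*(-808 + 155481) = -3260359129/257390*154673 = -504289527559817/257390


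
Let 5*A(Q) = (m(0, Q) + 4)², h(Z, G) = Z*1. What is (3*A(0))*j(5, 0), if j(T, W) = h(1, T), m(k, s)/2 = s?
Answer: 48/5 ≈ 9.6000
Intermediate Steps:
m(k, s) = 2*s
h(Z, G) = Z
A(Q) = (4 + 2*Q)²/5 (A(Q) = (2*Q + 4)²/5 = (4 + 2*Q)²/5)
j(T, W) = 1
(3*A(0))*j(5, 0) = (3*(4*(2 + 0)²/5))*1 = (3*((⅘)*2²))*1 = (3*((⅘)*4))*1 = (3*(16/5))*1 = (48/5)*1 = 48/5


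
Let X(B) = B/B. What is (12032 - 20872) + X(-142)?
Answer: -8839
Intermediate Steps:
X(B) = 1
(12032 - 20872) + X(-142) = (12032 - 20872) + 1 = -8840 + 1 = -8839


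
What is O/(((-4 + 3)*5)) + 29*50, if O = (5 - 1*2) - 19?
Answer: 7266/5 ≈ 1453.2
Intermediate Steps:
O = -16 (O = (5 - 2) - 19 = 3 - 19 = -16)
O/(((-4 + 3)*5)) + 29*50 = -16*1/(5*(-4 + 3)) + 29*50 = -16/((-1*5)) + 1450 = -16/(-5) + 1450 = -16*(-⅕) + 1450 = 16/5 + 1450 = 7266/5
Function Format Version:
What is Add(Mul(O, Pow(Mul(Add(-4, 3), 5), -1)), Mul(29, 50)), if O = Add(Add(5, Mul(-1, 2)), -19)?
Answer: Rational(7266, 5) ≈ 1453.2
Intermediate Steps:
O = -16 (O = Add(Add(5, -2), -19) = Add(3, -19) = -16)
Add(Mul(O, Pow(Mul(Add(-4, 3), 5), -1)), Mul(29, 50)) = Add(Mul(-16, Pow(Mul(Add(-4, 3), 5), -1)), Mul(29, 50)) = Add(Mul(-16, Pow(Mul(-1, 5), -1)), 1450) = Add(Mul(-16, Pow(-5, -1)), 1450) = Add(Mul(-16, Rational(-1, 5)), 1450) = Add(Rational(16, 5), 1450) = Rational(7266, 5)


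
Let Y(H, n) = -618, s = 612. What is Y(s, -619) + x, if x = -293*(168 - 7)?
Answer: -47791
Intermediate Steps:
x = -47173 (x = -293*161 = -47173)
Y(s, -619) + x = -618 - 47173 = -47791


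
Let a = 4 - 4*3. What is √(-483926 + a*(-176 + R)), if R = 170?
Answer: I*√483878 ≈ 695.61*I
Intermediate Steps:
a = -8 (a = 4 - 12 = -8)
√(-483926 + a*(-176 + R)) = √(-483926 - 8*(-176 + 170)) = √(-483926 - 8*(-6)) = √(-483926 + 48) = √(-483878) = I*√483878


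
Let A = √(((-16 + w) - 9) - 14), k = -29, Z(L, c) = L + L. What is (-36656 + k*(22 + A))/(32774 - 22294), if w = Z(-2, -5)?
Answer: -18647/5240 - 29*I*√43/10480 ≈ -3.5586 - 0.018146*I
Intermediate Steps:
Z(L, c) = 2*L
w = -4 (w = 2*(-2) = -4)
A = I*√43 (A = √(((-16 - 4) - 9) - 14) = √((-20 - 9) - 14) = √(-29 - 14) = √(-43) = I*√43 ≈ 6.5574*I)
(-36656 + k*(22 + A))/(32774 - 22294) = (-36656 - 29*(22 + I*√43))/(32774 - 22294) = (-36656 + (-638 - 29*I*√43))/10480 = (-37294 - 29*I*√43)*(1/10480) = -18647/5240 - 29*I*√43/10480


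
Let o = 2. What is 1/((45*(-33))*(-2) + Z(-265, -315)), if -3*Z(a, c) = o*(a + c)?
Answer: 3/10070 ≈ 0.00029791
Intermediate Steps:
Z(a, c) = -2*a/3 - 2*c/3 (Z(a, c) = -2*(a + c)/3 = -(2*a + 2*c)/3 = -2*a/3 - 2*c/3)
1/((45*(-33))*(-2) + Z(-265, -315)) = 1/((45*(-33))*(-2) + (-⅔*(-265) - ⅔*(-315))) = 1/(-1485*(-2) + (530/3 + 210)) = 1/(2970 + 1160/3) = 1/(10070/3) = 3/10070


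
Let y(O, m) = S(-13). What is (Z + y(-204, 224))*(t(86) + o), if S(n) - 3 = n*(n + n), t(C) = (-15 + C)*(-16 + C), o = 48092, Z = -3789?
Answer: -182957776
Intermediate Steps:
t(C) = (-16 + C)*(-15 + C)
S(n) = 3 + 2*n² (S(n) = 3 + n*(n + n) = 3 + n*(2*n) = 3 + 2*n²)
y(O, m) = 341 (y(O, m) = 3 + 2*(-13)² = 3 + 2*169 = 3 + 338 = 341)
(Z + y(-204, 224))*(t(86) + o) = (-3789 + 341)*((240 + 86² - 31*86) + 48092) = -3448*((240 + 7396 - 2666) + 48092) = -3448*(4970 + 48092) = -3448*53062 = -182957776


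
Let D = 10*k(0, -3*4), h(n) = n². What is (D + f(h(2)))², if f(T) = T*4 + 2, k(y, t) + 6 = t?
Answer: 26244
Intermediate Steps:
k(y, t) = -6 + t
f(T) = 2 + 4*T (f(T) = 4*T + 2 = 2 + 4*T)
D = -180 (D = 10*(-6 - 3*4) = 10*(-6 - 12) = 10*(-18) = -180)
(D + f(h(2)))² = (-180 + (2 + 4*2²))² = (-180 + (2 + 4*4))² = (-180 + (2 + 16))² = (-180 + 18)² = (-162)² = 26244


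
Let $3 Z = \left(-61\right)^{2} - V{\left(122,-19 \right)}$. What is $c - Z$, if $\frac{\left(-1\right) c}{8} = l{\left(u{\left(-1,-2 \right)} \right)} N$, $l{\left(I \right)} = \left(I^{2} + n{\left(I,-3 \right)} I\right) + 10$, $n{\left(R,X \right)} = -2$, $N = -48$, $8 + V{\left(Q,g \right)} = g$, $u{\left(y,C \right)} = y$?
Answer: $\frac{11228}{3} \approx 3742.7$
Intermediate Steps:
$V{\left(Q,g \right)} = -8 + g$
$l{\left(I \right)} = 10 + I^{2} - 2 I$ ($l{\left(I \right)} = \left(I^{2} - 2 I\right) + 10 = 10 + I^{2} - 2 I$)
$Z = \frac{3748}{3}$ ($Z = \frac{\left(-61\right)^{2} - \left(-8 - 19\right)}{3} = \frac{3721 - -27}{3} = \frac{3721 + 27}{3} = \frac{1}{3} \cdot 3748 = \frac{3748}{3} \approx 1249.3$)
$c = 4992$ ($c = - 8 \left(10 + \left(-1\right)^{2} - -2\right) \left(-48\right) = - 8 \left(10 + 1 + 2\right) \left(-48\right) = - 8 \cdot 13 \left(-48\right) = \left(-8\right) \left(-624\right) = 4992$)
$c - Z = 4992 - \frac{3748}{3} = \frac{11228}{3}$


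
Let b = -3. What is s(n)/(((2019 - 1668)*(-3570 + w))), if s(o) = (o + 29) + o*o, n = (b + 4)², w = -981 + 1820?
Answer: -31/958581 ≈ -3.2339e-5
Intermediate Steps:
w = 839
n = 1 (n = (-3 + 4)² = 1² = 1)
s(o) = 29 + o + o² (s(o) = (29 + o) + o² = 29 + o + o²)
s(n)/(((2019 - 1668)*(-3570 + w))) = (29 + 1 + 1²)/(((2019 - 1668)*(-3570 + 839))) = (29 + 1 + 1)/((351*(-2731))) = 31/(-958581) = 31*(-1/958581) = -31/958581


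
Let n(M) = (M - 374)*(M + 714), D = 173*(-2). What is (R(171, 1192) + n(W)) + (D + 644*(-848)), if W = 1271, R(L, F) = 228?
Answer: 1234315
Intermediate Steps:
D = -346
n(M) = (-374 + M)*(714 + M)
(R(171, 1192) + n(W)) + (D + 644*(-848)) = (228 + (-267036 + 1271² + 340*1271)) + (-346 + 644*(-848)) = (228 + (-267036 + 1615441 + 432140)) + (-346 - 546112) = (228 + 1780545) - 546458 = 1780773 - 546458 = 1234315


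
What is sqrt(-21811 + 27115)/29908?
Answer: sqrt(1326)/14954 ≈ 0.0024351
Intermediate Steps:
sqrt(-21811 + 27115)/29908 = sqrt(5304)*(1/29908) = (2*sqrt(1326))*(1/29908) = sqrt(1326)/14954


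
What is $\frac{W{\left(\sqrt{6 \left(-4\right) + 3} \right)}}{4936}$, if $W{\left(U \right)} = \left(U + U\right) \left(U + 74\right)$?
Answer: $- \frac{21}{2468} + \frac{37 i \sqrt{21}}{1234} \approx -0.0085089 + 0.1374 i$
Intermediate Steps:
$W{\left(U \right)} = 2 U \left(74 + U\right)$
$\frac{W{\left(\sqrt{6 \left(-4\right) + 3} \right)}}{4936} = \frac{2 \sqrt{6 \left(-4\right) + 3} \left(74 + \sqrt{6 \left(-4\right) + 3}\right)}{4936} = 2 \sqrt{-24 + 3} \left(74 + \sqrt{-24 + 3}\right) \frac{1}{4936} = 2 \sqrt{-21} \left(74 + \sqrt{-21}\right) \frac{1}{4936} = 2 i \sqrt{21} \left(74 + i \sqrt{21}\right) \frac{1}{4936} = \frac{i \sqrt{21} \left(74 + i \sqrt{21}\right)}{2468}$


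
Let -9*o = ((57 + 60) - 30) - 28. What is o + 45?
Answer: 346/9 ≈ 38.444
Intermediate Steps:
o = -59/9 (o = -(((57 + 60) - 30) - 28)/9 = -((117 - 30) - 28)/9 = -(87 - 28)/9 = -⅑*59 = -59/9 ≈ -6.5556)
o + 45 = -59/9 + 45 = 346/9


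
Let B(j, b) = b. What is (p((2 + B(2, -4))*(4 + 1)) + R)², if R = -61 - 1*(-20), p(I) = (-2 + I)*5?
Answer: 10201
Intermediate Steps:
p(I) = -10 + 5*I
R = -41 (R = -61 + 20 = -41)
(p((2 + B(2, -4))*(4 + 1)) + R)² = ((-10 + 5*((2 - 4)*(4 + 1))) - 41)² = ((-10 + 5*(-2*5)) - 41)² = ((-10 + 5*(-10)) - 41)² = ((-10 - 50) - 41)² = (-60 - 41)² = (-101)² = 10201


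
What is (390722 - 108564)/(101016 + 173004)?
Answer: 141079/137010 ≈ 1.0297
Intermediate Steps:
(390722 - 108564)/(101016 + 173004) = 282158/274020 = 282158*(1/274020) = 141079/137010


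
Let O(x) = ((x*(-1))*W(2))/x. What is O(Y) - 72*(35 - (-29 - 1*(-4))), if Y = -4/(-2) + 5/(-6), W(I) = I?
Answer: -4322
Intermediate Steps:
Y = 7/6 (Y = -4*(-½) + 5*(-⅙) = 2 - ⅚ = 7/6 ≈ 1.1667)
O(x) = -2 (O(x) = ((x*(-1))*2)/x = (-x*2)/x = (-2*x)/x = -2)
O(Y) - 72*(35 - (-29 - 1*(-4))) = -2 - 72*(35 - (-29 - 1*(-4))) = -2 - 72*(35 - (-29 + 4)) = -2 - 72*(35 - 1*(-25)) = -2 - 72*(35 + 25) = -2 - 72*60 = -2 - 4320 = -4322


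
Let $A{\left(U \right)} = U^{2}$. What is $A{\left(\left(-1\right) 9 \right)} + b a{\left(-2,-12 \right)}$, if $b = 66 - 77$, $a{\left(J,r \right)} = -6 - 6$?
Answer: $213$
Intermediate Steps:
$a{\left(J,r \right)} = -12$
$b = -11$ ($b = 66 - 77 = -11$)
$A{\left(\left(-1\right) 9 \right)} + b a{\left(-2,-12 \right)} = \left(\left(-1\right) 9\right)^{2} - -132 = \left(-9\right)^{2} + 132 = 81 + 132 = 213$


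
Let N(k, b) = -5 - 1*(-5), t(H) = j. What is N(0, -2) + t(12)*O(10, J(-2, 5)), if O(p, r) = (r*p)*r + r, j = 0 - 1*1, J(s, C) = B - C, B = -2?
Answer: -483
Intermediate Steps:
J(s, C) = -2 - C
j = -1 (j = 0 - 1 = -1)
O(p, r) = r + p*r**2 (O(p, r) = (p*r)*r + r = p*r**2 + r = r + p*r**2)
t(H) = -1
N(k, b) = 0 (N(k, b) = -5 + 5 = 0)
N(0, -2) + t(12)*O(10, J(-2, 5)) = 0 - (-2 - 1*5)*(1 + 10*(-2 - 1*5)) = 0 - (-2 - 5)*(1 + 10*(-2 - 5)) = 0 - (-7)*(1 + 10*(-7)) = 0 - (-7)*(1 - 70) = 0 - (-7)*(-69) = 0 - 1*483 = 0 - 483 = -483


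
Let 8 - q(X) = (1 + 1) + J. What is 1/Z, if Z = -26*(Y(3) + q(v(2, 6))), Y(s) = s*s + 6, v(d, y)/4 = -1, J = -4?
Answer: -1/650 ≈ -0.0015385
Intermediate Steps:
v(d, y) = -4 (v(d, y) = 4*(-1) = -4)
q(X) = 10 (q(X) = 8 - ((1 + 1) - 4) = 8 - (2 - 4) = 8 - 1*(-2) = 8 + 2 = 10)
Y(s) = 6 + s² (Y(s) = s² + 6 = 6 + s²)
Z = -650 (Z = -26*((6 + 3²) + 10) = -26*((6 + 9) + 10) = -26*(15 + 10) = -26*25 = -650)
1/Z = 1/(-650) = -1/650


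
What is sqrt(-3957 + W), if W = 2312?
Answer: I*sqrt(1645) ≈ 40.559*I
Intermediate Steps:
sqrt(-3957 + W) = sqrt(-3957 + 2312) = sqrt(-1645) = I*sqrt(1645)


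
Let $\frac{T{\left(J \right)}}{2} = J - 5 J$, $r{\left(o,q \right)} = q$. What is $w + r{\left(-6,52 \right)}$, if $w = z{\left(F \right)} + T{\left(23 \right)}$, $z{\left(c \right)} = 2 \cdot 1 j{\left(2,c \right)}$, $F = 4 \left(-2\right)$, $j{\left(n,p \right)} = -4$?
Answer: $-140$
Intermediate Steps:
$F = -8$
$T{\left(J \right)} = - 8 J$ ($T{\left(J \right)} = 2 \left(J - 5 J\right) = 2 \left(- 4 J\right) = - 8 J$)
$z{\left(c \right)} = -8$ ($z{\left(c \right)} = 2 \cdot 1 \left(-4\right) = 2 \left(-4\right) = -8$)
$w = -192$ ($w = -8 - 184 = -192$)
$w + r{\left(-6,52 \right)} = -192 + 52 = -140$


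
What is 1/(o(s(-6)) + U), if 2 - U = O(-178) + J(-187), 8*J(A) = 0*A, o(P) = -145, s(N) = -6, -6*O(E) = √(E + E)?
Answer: -1287/184130 - 3*I*√89/184130 ≈ -0.0069896 - 0.00015371*I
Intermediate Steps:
O(E) = -√2*√E/6 (O(E) = -√(E + E)/6 = -√2*√E/6)
J(A) = 0 (J(A) = (0*A)/8 = (⅛)*0 = 0)
U = 2 + I*√89/3 (U = 2 - (-√2*√(-178)/6 + 0) = 2 - (-√2*I*√178/6 + 0) = 2 - (-I*√89/3 + 0) = 2 - (-1)*I*√89/3 = 2 + I*√89/3 ≈ 2.0 + 3.1447*I)
1/(o(s(-6)) + U) = 1/(-145 + (2 + I*√89/3)) = 1/(-143 + I*√89/3)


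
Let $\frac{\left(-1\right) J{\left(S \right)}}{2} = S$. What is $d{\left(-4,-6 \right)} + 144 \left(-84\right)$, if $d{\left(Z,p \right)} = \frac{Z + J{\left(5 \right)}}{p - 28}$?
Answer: $- \frac{205625}{17} \approx -12096.0$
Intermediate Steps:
$J{\left(S \right)} = - 2 S$
$d{\left(Z,p \right)} = \frac{-10 + Z}{-28 + p}$ ($d{\left(Z,p \right)} = \frac{Z - 10}{p - 28} = \frac{-10 + Z}{-28 + p}$)
$d{\left(-4,-6 \right)} + 144 \left(-84\right) = \frac{-10 - 4}{-28 - 6} + 144 \left(-84\right) = \frac{1}{-34} \left(-14\right) - 12096 = \left(- \frac{1}{34}\right) \left(-14\right) - 12096 = \frac{7}{17} - 12096 = - \frac{205625}{17}$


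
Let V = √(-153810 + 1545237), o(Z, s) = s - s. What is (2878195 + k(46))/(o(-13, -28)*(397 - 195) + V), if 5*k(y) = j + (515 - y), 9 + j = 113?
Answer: 14391548*√154603/2319045 ≈ 2440.1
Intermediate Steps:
j = 104 (j = -9 + 113 = 104)
o(Z, s) = 0
V = 3*√154603 (V = √1391427 = 3*√154603 ≈ 1179.6)
k(y) = 619/5 - y/5 (k(y) = (104 + (515 - y))/5 = (619 - y)/5 = 619/5 - y/5)
(2878195 + k(46))/(o(-13, -28)*(397 - 195) + V) = (2878195 + (619/5 - ⅕*46))/(0*(397 - 195) + 3*√154603) = (2878195 + (619/5 - 46/5))/(0*202 + 3*√154603) = (2878195 + 573/5)/(0 + 3*√154603) = 14391548/(5*((3*√154603))) = 14391548*(√154603/463809)/5 = 14391548*√154603/2319045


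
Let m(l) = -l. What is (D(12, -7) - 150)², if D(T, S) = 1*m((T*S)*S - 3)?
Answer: 540225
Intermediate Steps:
D(T, S) = 3 - T*S² (D(T, S) = 1*(-((T*S)*S - 3)) = 1*(-((S*T)*S - 3)) = 1*(-(T*S² - 3)) = 1*(-(-3 + T*S²)) = 1*(3 - T*S²) = 3 - T*S²)
(D(12, -7) - 150)² = ((3 - 1*12*(-7)²) - 150)² = ((3 - 1*12*49) - 150)² = ((3 - 588) - 150)² = (-585 - 150)² = (-735)² = 540225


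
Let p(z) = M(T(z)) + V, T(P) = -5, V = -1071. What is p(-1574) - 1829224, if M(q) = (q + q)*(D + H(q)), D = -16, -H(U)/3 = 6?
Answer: -1829955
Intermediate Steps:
H(U) = -18 (H(U) = -3*6 = -18)
M(q) = -68*q (M(q) = (q + q)*(-16 - 18) = (2*q)*(-34) = -68*q)
p(z) = -731 (p(z) = -68*(-5) - 1071 = 340 - 1071 = -731)
p(-1574) - 1829224 = -731 - 1829224 = -1829955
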